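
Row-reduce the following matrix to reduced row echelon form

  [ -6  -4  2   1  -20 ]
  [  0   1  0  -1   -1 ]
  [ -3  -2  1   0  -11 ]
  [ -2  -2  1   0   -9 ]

r1 := -1/6·r1
  [  1  2/3  -1/3  -1/6  10/3 ]
  [  0    1     0    -1    -1 ]
  [ -3   -2     1     0   -11 ]
  [ -2   -2     1     0    -9 ]
r3 := r3 + 3·r1
  [  1  2/3  -1/3  -1/6  10/3 ]
  [  0    1     0    -1    -1 ]
  [  0    0     0  -1/2    -1 ]
  [ -2   -2     1     0    -9 ]
r4 := r4 + 2·r1
  [ 1   2/3  -1/3  -1/6  10/3 ]
  [ 0     1     0    -1    -1 ]
  [ 0     0     0  -1/2    -1 ]
  [ 0  -2/3   1/3  -1/3  -7/3 ]
r4 := r4 + 2/3·r2
  [ 1  2/3  -1/3  -1/6  10/3 ]
  [ 0    1     0    -1    -1 ]
  [ 0    0     0  -1/2    -1 ]
  [ 0    0   1/3    -1    -3 ]
r3 <=> r4
  [ 1  2/3  -1/3  -1/6  10/3 ]
  [ 0    1     0    -1    -1 ]
  [ 0    0   1/3    -1    -3 ]
  [ 0    0     0  -1/2    -1 ]
r3 := 3·r3
  [ 1  2/3  -1/3  -1/6  10/3 ]
  [ 0    1     0    -1    -1 ]
  [ 0    0     1    -3    -9 ]
  [ 0    0     0  -1/2    -1 ]
r4 := -2·r4
  [ 1  2/3  -1/3  -1/6  10/3 ]
  [ 0    1     0    -1    -1 ]
  [ 0    0     1    -3    -9 ]
  [ 0    0     0     1     2 ]
r3 := r3 + 3·r4
  [ 1  2/3  -1/3  -1/6  10/3 ]
  [ 0    1     0    -1    -1 ]
  [ 0    0     1     0    -3 ]
  [ 0    0     0     1     2 ]
r2 := r2 + r4
  [ 1  2/3  -1/3  -1/6  10/3 ]
  [ 0    1     0     0     1 ]
  [ 0    0     1     0    -3 ]
  [ 0    0     0     1     2 ]
r1 := r1 + 1/6·r4
  [ 1  2/3  -1/3  0  11/3 ]
  [ 0    1     0  0     1 ]
  [ 0    0     1  0    -3 ]
  [ 0    0     0  1     2 ]
r1 := r1 + 1/3·r3
  [ 1  2/3  0  0  8/3 ]
  [ 0    1  0  0    1 ]
  [ 0    0  1  0   -3 ]
  [ 0    0  0  1    2 ]
r1 := r1 − 2/3·r2
  [ 1  0  0  0   2 ]
  [ 0  1  0  0   1 ]
  [ 0  0  1  0  -3 ]
  [ 0  0  0  1   2 ]

[[1, 0, 0, 0, 2], [0, 1, 0, 0, 1], [0, 0, 1, 0, -3], [0, 0, 0, 1, 2]]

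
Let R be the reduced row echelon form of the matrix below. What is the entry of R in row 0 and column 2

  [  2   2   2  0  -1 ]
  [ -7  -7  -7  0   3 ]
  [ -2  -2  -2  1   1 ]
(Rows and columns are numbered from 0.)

1

Multiply R1 by 1/2.
  [  1   1   1  0  -1/2 ]
  [ -7  -7  -7  0     3 ]
  [ -2  -2  -2  1     1 ]
Add 7 times R1 to R2.
  [  1   1   1  0  -1/2 ]
  [  0   0   0  0  -1/2 ]
  [ -2  -2  -2  1     1 ]
Add 2 times R1 to R3.
  [ 1  1  1  0  -1/2 ]
  [ 0  0  0  0  -1/2 ]
  [ 0  0  0  1     0 ]
Swap R2 and R3.
  [ 1  1  1  0  -1/2 ]
  [ 0  0  0  1     0 ]
  [ 0  0  0  0  -1/2 ]
Multiply R3 by -2.
  [ 1  1  1  0  -1/2 ]
  [ 0  0  0  1     0 ]
  [ 0  0  0  0     1 ]
Add 1/2 times R3 to R1.
  [ 1  1  1  0  0 ]
  [ 0  0  0  1  0 ]
  [ 0  0  0  0  1 ]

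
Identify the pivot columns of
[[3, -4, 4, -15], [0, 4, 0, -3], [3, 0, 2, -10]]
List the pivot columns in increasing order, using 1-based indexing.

Multiply R1 by 1/3.
Subtract 3 times R1 from R3.
Multiply R2 by 1/4.
Subtract 4 times R2 from R3.
Multiply R3 by -1/2.
Subtract 4/3 times R3 from R1.
Add 4/3 times R2 to R1.
Pivot columns are the columns containing a leading 1.

1, 2, 3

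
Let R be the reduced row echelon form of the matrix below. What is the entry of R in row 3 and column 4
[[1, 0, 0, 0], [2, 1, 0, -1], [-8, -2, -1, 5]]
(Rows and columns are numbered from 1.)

-3

ρ2 -> ρ2 − 2·ρ1
  [  1   0   0   0 ]
  [  0   1   0  -1 ]
  [ -8  -2  -1   5 ]
ρ3 -> ρ3 + 8·ρ1
  [ 1   0   0   0 ]
  [ 0   1   0  -1 ]
  [ 0  -2  -1   5 ]
ρ3 -> ρ3 + 2·ρ2
  [ 1  0   0   0 ]
  [ 0  1   0  -1 ]
  [ 0  0  -1   3 ]
ρ3 -> -1·ρ3
  [ 1  0  0   0 ]
  [ 0  1  0  -1 ]
  [ 0  0  1  -3 ]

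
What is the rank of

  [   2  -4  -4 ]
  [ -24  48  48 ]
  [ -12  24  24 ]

rank = 1

R1 ← 1/2·R1
R2 ← R2 + 24·R1
R3 ← R3 + 12·R1
The reduced form has 1 nonzero row.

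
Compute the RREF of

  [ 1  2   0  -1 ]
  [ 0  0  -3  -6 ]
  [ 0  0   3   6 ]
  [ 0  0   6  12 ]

r2 -> -1/3·r2
r3 -> r3 − 3·r2
r4 -> r4 − 6·r2

[[1, 2, 0, -1], [0, 0, 1, 2], [0, 0, 0, 0], [0, 0, 0, 0]]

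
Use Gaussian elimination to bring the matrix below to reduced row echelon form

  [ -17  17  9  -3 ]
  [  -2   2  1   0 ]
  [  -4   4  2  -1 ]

[[1, -1, 0, 0], [0, 0, 1, 0], [0, 0, 0, 1]]

Multiply R1 by -1/17.
  [  1  -1  -9/17  3/17 ]
  [ -2   2      1     0 ]
  [ -4   4      2    -1 ]
Add 2 times R1 to R2.
  [  1  -1  -9/17  3/17 ]
  [  0   0  -1/17  6/17 ]
  [ -4   4      2    -1 ]
Add 4 times R1 to R3.
  [ 1  -1  -9/17   3/17 ]
  [ 0   0  -1/17   6/17 ]
  [ 0   0  -2/17  -5/17 ]
Multiply R2 by -17.
  [ 1  -1  -9/17   3/17 ]
  [ 0   0      1     -6 ]
  [ 0   0  -2/17  -5/17 ]
Add 2/17 times R2 to R3.
  [ 1  -1  -9/17  3/17 ]
  [ 0   0      1    -6 ]
  [ 0   0      0    -1 ]
Multiply R3 by -1.
  [ 1  -1  -9/17  3/17 ]
  [ 0   0      1    -6 ]
  [ 0   0      0     1 ]
Add 6 times R3 to R2.
  [ 1  -1  -9/17  3/17 ]
  [ 0   0      1     0 ]
  [ 0   0      0     1 ]
Subtract 3/17 times R3 from R1.
  [ 1  -1  -9/17  0 ]
  [ 0   0      1  0 ]
  [ 0   0      0  1 ]
Add 9/17 times R2 to R1.
  [ 1  -1  0  0 ]
  [ 0   0  1  0 ]
  [ 0   0  0  1 ]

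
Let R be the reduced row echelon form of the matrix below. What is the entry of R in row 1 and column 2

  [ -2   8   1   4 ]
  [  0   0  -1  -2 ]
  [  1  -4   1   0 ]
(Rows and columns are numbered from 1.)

R1 → -1/2·R1
  [ 1  -4  -1/2  -2 ]
  [ 0   0    -1  -2 ]
  [ 1  -4     1   0 ]
R3 → R3 − R1
  [ 1  -4  -1/2  -2 ]
  [ 0   0    -1  -2 ]
  [ 0   0   3/2   2 ]
R2 → -1·R2
  [ 1  -4  -1/2  -2 ]
  [ 0   0     1   2 ]
  [ 0   0   3/2   2 ]
R3 → R3 − 3/2·R2
  [ 1  -4  -1/2  -2 ]
  [ 0   0     1   2 ]
  [ 0   0     0  -1 ]
R3 → -1·R3
  [ 1  -4  -1/2  -2 ]
  [ 0   0     1   2 ]
  [ 0   0     0   1 ]
R2 → R2 − 2·R3
  [ 1  -4  -1/2  -2 ]
  [ 0   0     1   0 ]
  [ 0   0     0   1 ]
R1 → R1 + 2·R3
  [ 1  -4  -1/2  0 ]
  [ 0   0     1  0 ]
  [ 0   0     0  1 ]
R1 → R1 + 1/2·R2
  [ 1  -4  0  0 ]
  [ 0   0  1  0 ]
  [ 0   0  0  1 ]

-4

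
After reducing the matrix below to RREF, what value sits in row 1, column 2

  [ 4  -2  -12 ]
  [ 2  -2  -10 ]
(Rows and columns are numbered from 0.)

R1 ← 1/4·R1
  [ 1  -1/2   -3 ]
  [ 2    -2  -10 ]
R2 ← R2 − 2·R1
  [ 1  -1/2  -3 ]
  [ 0    -1  -4 ]
R2 ← -1·R2
  [ 1  -1/2  -3 ]
  [ 0     1   4 ]
R1 ← R1 + 1/2·R2
  [ 1  0  -1 ]
  [ 0  1   4 ]

4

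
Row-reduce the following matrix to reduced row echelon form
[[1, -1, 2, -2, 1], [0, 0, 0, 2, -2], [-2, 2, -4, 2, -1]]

[[1, -1, 2, 0, 0], [0, 0, 0, 1, 0], [0, 0, 0, 0, 1]]

Add 2 times R1 to R3.
  [ 1  -1  2  -2   1 ]
  [ 0   0  0   2  -2 ]
  [ 0   0  0  -2   1 ]
Multiply R2 by 1/2.
  [ 1  -1  2  -2   1 ]
  [ 0   0  0   1  -1 ]
  [ 0   0  0  -2   1 ]
Add 2 times R2 to R3.
  [ 1  -1  2  -2   1 ]
  [ 0   0  0   1  -1 ]
  [ 0   0  0   0  -1 ]
Multiply R3 by -1.
  [ 1  -1  2  -2   1 ]
  [ 0   0  0   1  -1 ]
  [ 0   0  0   0   1 ]
Add R3 to R2.
  [ 1  -1  2  -2  1 ]
  [ 0   0  0   1  0 ]
  [ 0   0  0   0  1 ]
Subtract R3 from R1.
  [ 1  -1  2  -2  0 ]
  [ 0   0  0   1  0 ]
  [ 0   0  0   0  1 ]
Add 2 times R2 to R1.
  [ 1  -1  2  0  0 ]
  [ 0   0  0  1  0 ]
  [ 0   0  0  0  1 ]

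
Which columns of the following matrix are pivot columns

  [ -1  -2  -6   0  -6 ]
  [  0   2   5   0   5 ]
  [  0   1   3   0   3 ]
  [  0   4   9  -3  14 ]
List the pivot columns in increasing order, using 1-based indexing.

ρ1 ← -1·ρ1
  [ 1  2  6   0   6 ]
  [ 0  2  5   0   5 ]
  [ 0  1  3   0   3 ]
  [ 0  4  9  -3  14 ]
ρ2 ← 1/2·ρ2
  [ 1  2    6   0    6 ]
  [ 0  1  5/2   0  5/2 ]
  [ 0  1    3   0    3 ]
  [ 0  4    9  -3   14 ]
ρ3 ← ρ3 − ρ2
  [ 1  2    6   0    6 ]
  [ 0  1  5/2   0  5/2 ]
  [ 0  0  1/2   0  1/2 ]
  [ 0  4    9  -3   14 ]
ρ4 ← ρ4 − 4·ρ2
  [ 1  2    6   0    6 ]
  [ 0  1  5/2   0  5/2 ]
  [ 0  0  1/2   0  1/2 ]
  [ 0  0   -1  -3    4 ]
ρ3 ← 2·ρ3
  [ 1  2    6   0    6 ]
  [ 0  1  5/2   0  5/2 ]
  [ 0  0    1   0    1 ]
  [ 0  0   -1  -3    4 ]
ρ4 ← ρ4 + ρ3
  [ 1  2    6   0    6 ]
  [ 0  1  5/2   0  5/2 ]
  [ 0  0    1   0    1 ]
  [ 0  0    0  -3    5 ]
ρ4 ← -1/3·ρ4
  [ 1  2    6  0     6 ]
  [ 0  1  5/2  0   5/2 ]
  [ 0  0    1  0     1 ]
  [ 0  0    0  1  -5/3 ]
ρ2 ← ρ2 − 5/2·ρ3
  [ 1  2  6  0     6 ]
  [ 0  1  0  0     0 ]
  [ 0  0  1  0     1 ]
  [ 0  0  0  1  -5/3 ]
ρ1 ← ρ1 − 6·ρ3
  [ 1  2  0  0     0 ]
  [ 0  1  0  0     0 ]
  [ 0  0  1  0     1 ]
  [ 0  0  0  1  -5/3 ]
ρ1 ← ρ1 − 2·ρ2
  [ 1  0  0  0     0 ]
  [ 0  1  0  0     0 ]
  [ 0  0  1  0     1 ]
  [ 0  0  0  1  -5/3 ]
Pivot columns are the columns containing a leading 1.

1, 2, 3, 4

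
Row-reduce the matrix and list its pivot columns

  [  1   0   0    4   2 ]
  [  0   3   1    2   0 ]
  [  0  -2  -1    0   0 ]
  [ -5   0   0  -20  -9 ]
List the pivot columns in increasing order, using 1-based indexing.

1, 2, 3, 5

R4 := R4 + 5·R1
  [ 1   0   0  4  2 ]
  [ 0   3   1  2  0 ]
  [ 0  -2  -1  0  0 ]
  [ 0   0   0  0  1 ]
R2 := 1/3·R2
  [ 1   0    0    4  2 ]
  [ 0   1  1/3  2/3  0 ]
  [ 0  -2   -1    0  0 ]
  [ 0   0    0    0  1 ]
R3 := R3 + 2·R2
  [ 1  0     0    4  2 ]
  [ 0  1   1/3  2/3  0 ]
  [ 0  0  -1/3  4/3  0 ]
  [ 0  0     0    0  1 ]
R3 := -3·R3
  [ 1  0    0    4  2 ]
  [ 0  1  1/3  2/3  0 ]
  [ 0  0    1   -4  0 ]
  [ 0  0    0    0  1 ]
R1 := R1 − 2·R4
  [ 1  0    0    4  0 ]
  [ 0  1  1/3  2/3  0 ]
  [ 0  0    1   -4  0 ]
  [ 0  0    0    0  1 ]
R2 := R2 − 1/3·R3
  [ 1  0  0   4  0 ]
  [ 0  1  0   2  0 ]
  [ 0  0  1  -4  0 ]
  [ 0  0  0   0  1 ]
Pivot columns are the columns containing a leading 1.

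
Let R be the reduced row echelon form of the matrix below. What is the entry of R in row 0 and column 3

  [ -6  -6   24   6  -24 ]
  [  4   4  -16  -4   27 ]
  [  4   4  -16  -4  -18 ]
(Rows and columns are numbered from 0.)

-1

Multiply ρ1 by -1/6.
  [ 1  1   -4  -1    4 ]
  [ 4  4  -16  -4   27 ]
  [ 4  4  -16  -4  -18 ]
Subtract 4 times ρ1 from ρ2.
  [ 1  1   -4  -1    4 ]
  [ 0  0    0   0   11 ]
  [ 4  4  -16  -4  -18 ]
Subtract 4 times ρ1 from ρ3.
  [ 1  1  -4  -1    4 ]
  [ 0  0   0   0   11 ]
  [ 0  0   0   0  -34 ]
Multiply ρ2 by 1/11.
  [ 1  1  -4  -1    4 ]
  [ 0  0   0   0    1 ]
  [ 0  0   0   0  -34 ]
Add 34 times ρ2 to ρ3.
  [ 1  1  -4  -1  4 ]
  [ 0  0   0   0  1 ]
  [ 0  0   0   0  0 ]
Subtract 4 times ρ2 from ρ1.
  [ 1  1  -4  -1  0 ]
  [ 0  0   0   0  1 ]
  [ 0  0   0   0  0 ]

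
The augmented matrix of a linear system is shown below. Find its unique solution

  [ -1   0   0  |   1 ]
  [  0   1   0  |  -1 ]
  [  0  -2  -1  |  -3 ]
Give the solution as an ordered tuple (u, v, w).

Multiply R1 by -1.
  [ 1   0   0  |  -1 ]
  [ 0   1   0  |  -1 ]
  [ 0  -2  -1  |  -3 ]
Add 2 times R2 to R3.
  [ 1  0   0  |  -1 ]
  [ 0  1   0  |  -1 ]
  [ 0  0  -1  |  -5 ]
Multiply R3 by -1.
  [ 1  0  0  |  -1 ]
  [ 0  1  0  |  -1 ]
  [ 0  0  1  |   5 ]
Reading off the last column: u = -1, v = -1, w = 5.

(-1, -1, 5)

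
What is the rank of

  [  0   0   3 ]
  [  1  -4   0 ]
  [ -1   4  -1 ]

ρ1 <=> ρ2
  [  1  -4   0 ]
  [  0   0   3 ]
  [ -1   4  -1 ]
ρ3 ← ρ3 + ρ1
  [ 1  -4   0 ]
  [ 0   0   3 ]
  [ 0   0  -1 ]
ρ2 ← 1/3·ρ2
  [ 1  -4   0 ]
  [ 0   0   1 ]
  [ 0   0  -1 ]
ρ3 ← ρ3 + ρ2
  [ 1  -4  0 ]
  [ 0   0  1 ]
  [ 0   0  0 ]
The reduced form has 2 nonzero rows.

rank = 2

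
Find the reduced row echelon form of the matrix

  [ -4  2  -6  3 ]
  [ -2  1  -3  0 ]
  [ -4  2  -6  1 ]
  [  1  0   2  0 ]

[[1, 0, 2, 0], [0, 1, 1, 0], [0, 0, 0, 1], [0, 0, 0, 0]]

R1 := -1/4·R1
R2 := R2 + 2·R1
R3 := R3 + 4·R1
R4 := R4 − R1
R2 ↔ R4
R2 := 2·R2
R3 := -1/2·R3
R4 := R4 + 3/2·R3
R2 := R2 − 3/2·R3
R1 := R1 + 3/4·R3
R1 := R1 + 1/2·R2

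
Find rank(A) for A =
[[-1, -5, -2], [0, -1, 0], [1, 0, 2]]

r1 -> -1·r1
  [ 1   5  2 ]
  [ 0  -1  0 ]
  [ 1   0  2 ]
r3 -> r3 − r1
  [ 1   5  2 ]
  [ 0  -1  0 ]
  [ 0  -5  0 ]
r2 -> -1·r2
  [ 1   5  2 ]
  [ 0   1  0 ]
  [ 0  -5  0 ]
r3 -> r3 + 5·r2
  [ 1  5  2 ]
  [ 0  1  0 ]
  [ 0  0  0 ]
r1 -> r1 − 5·r2
  [ 1  0  2 ]
  [ 0  1  0 ]
  [ 0  0  0 ]
The reduced form has 2 nonzero rows.

rank = 2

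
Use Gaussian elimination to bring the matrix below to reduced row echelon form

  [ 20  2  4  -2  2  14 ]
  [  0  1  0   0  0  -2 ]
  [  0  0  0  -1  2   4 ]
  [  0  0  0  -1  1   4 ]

Multiply R1 by 1/20.
  [ 1  1/10  1/5  -1/10  1/10  7/10 ]
  [ 0     1    0      0     0    -2 ]
  [ 0     0    0     -1     2     4 ]
  [ 0     0    0     -1     1     4 ]
Multiply R3 by -1.
  [ 1  1/10  1/5  -1/10  1/10  7/10 ]
  [ 0     1    0      0     0    -2 ]
  [ 0     0    0      1    -2    -4 ]
  [ 0     0    0     -1     1     4 ]
Add R3 to R4.
  [ 1  1/10  1/5  -1/10  1/10  7/10 ]
  [ 0     1    0      0     0    -2 ]
  [ 0     0    0      1    -2    -4 ]
  [ 0     0    0      0    -1     0 ]
Multiply R4 by -1.
  [ 1  1/10  1/5  -1/10  1/10  7/10 ]
  [ 0     1    0      0     0    -2 ]
  [ 0     0    0      1    -2    -4 ]
  [ 0     0    0      0     1     0 ]
Add 2 times R4 to R3.
  [ 1  1/10  1/5  -1/10  1/10  7/10 ]
  [ 0     1    0      0     0    -2 ]
  [ 0     0    0      1     0    -4 ]
  [ 0     0    0      0     1     0 ]
Subtract 1/10 times R4 from R1.
  [ 1  1/10  1/5  -1/10  0  7/10 ]
  [ 0     1    0      0  0    -2 ]
  [ 0     0    0      1  0    -4 ]
  [ 0     0    0      0  1     0 ]
Add 1/10 times R3 to R1.
  [ 1  1/10  1/5  0  0  3/10 ]
  [ 0     1    0  0  0    -2 ]
  [ 0     0    0  1  0    -4 ]
  [ 0     0    0  0  1     0 ]
Subtract 1/10 times R2 from R1.
  [ 1  0  1/5  0  0  1/2 ]
  [ 0  1    0  0  0   -2 ]
  [ 0  0    0  1  0   -4 ]
  [ 0  0    0  0  1    0 ]

[[1, 0, 1/5, 0, 0, 1/2], [0, 1, 0, 0, 0, -2], [0, 0, 0, 1, 0, -4], [0, 0, 0, 0, 1, 0]]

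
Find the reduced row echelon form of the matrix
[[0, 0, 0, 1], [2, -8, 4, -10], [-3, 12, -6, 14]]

r1 <=> r2
  [  2  -8   4  -10 ]
  [  0   0   0    1 ]
  [ -3  12  -6   14 ]
r1 := 1/2·r1
  [  1  -4   2  -5 ]
  [  0   0   0   1 ]
  [ -3  12  -6  14 ]
r3 := r3 + 3·r1
  [ 1  -4  2  -5 ]
  [ 0   0  0   1 ]
  [ 0   0  0  -1 ]
r3 := r3 + r2
  [ 1  -4  2  -5 ]
  [ 0   0  0   1 ]
  [ 0   0  0   0 ]
r1 := r1 + 5·r2
  [ 1  -4  2  0 ]
  [ 0   0  0  1 ]
  [ 0   0  0  0 ]

[[1, -4, 2, 0], [0, 0, 0, 1], [0, 0, 0, 0]]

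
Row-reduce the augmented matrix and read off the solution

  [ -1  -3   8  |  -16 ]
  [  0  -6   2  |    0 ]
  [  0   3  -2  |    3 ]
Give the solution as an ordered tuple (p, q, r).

(-5, -1, -3)

Multiply R1 by -1.
Multiply R2 by -1/6.
Subtract 3 times R2 from R3.
Multiply R3 by -1.
Add 1/3 times R3 to R2.
Add 8 times R3 to R1.
Subtract 3 times R2 from R1.
Reading off the last column: p = -5, q = -1, r = -3.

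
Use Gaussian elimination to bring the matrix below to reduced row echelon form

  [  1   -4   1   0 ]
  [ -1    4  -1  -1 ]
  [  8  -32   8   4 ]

r2 → r2 + r1
  [ 1   -4  1   0 ]
  [ 0    0  0  -1 ]
  [ 8  -32  8   4 ]
r3 → r3 − 8·r1
  [ 1  -4  1   0 ]
  [ 0   0  0  -1 ]
  [ 0   0  0   4 ]
r2 → -1·r2
  [ 1  -4  1  0 ]
  [ 0   0  0  1 ]
  [ 0   0  0  4 ]
r3 → r3 − 4·r2
  [ 1  -4  1  0 ]
  [ 0   0  0  1 ]
  [ 0   0  0  0 ]

[[1, -4, 1, 0], [0, 0, 0, 1], [0, 0, 0, 0]]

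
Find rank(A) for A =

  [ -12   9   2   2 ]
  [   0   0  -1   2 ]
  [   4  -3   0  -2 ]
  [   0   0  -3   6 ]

rank = 2

R1 -> -1/12·R1
R3 -> R3 − 4·R1
R2 -> -1·R2
R3 -> R3 − 2/3·R2
R4 -> R4 + 3·R2
R1 -> R1 + 1/6·R2
The reduced form has 2 nonzero rows.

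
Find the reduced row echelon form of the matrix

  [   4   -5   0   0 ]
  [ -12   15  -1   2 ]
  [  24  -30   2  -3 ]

[[1, -5/4, 0, 0], [0, 0, 1, 0], [0, 0, 0, 1]]

Multiply R1 by 1/4.
  [   1  -5/4   0   0 ]
  [ -12    15  -1   2 ]
  [  24   -30   2  -3 ]
Add 12 times R1 to R2.
  [  1  -5/4   0   0 ]
  [  0     0  -1   2 ]
  [ 24   -30   2  -3 ]
Subtract 24 times R1 from R3.
  [ 1  -5/4   0   0 ]
  [ 0     0  -1   2 ]
  [ 0     0   2  -3 ]
Multiply R2 by -1.
  [ 1  -5/4  0   0 ]
  [ 0     0  1  -2 ]
  [ 0     0  2  -3 ]
Subtract 2 times R2 from R3.
  [ 1  -5/4  0   0 ]
  [ 0     0  1  -2 ]
  [ 0     0  0   1 ]
Add 2 times R3 to R2.
  [ 1  -5/4  0  0 ]
  [ 0     0  1  0 ]
  [ 0     0  0  1 ]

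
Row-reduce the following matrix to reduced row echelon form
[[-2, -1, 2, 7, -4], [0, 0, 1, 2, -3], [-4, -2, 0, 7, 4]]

[[1, 1/2, 0, 0, -1], [0, 0, 1, 0, -3], [0, 0, 0, 1, 0]]

Multiply R1 by -1/2.
  [  1  1/2  -1  -7/2   2 ]
  [  0    0   1     2  -3 ]
  [ -4   -2   0     7   4 ]
Add 4 times R1 to R3.
  [ 1  1/2  -1  -7/2   2 ]
  [ 0    0   1     2  -3 ]
  [ 0    0  -4    -7  12 ]
Add 4 times R2 to R3.
  [ 1  1/2  -1  -7/2   2 ]
  [ 0    0   1     2  -3 ]
  [ 0    0   0     1   0 ]
Subtract 2 times R3 from R2.
  [ 1  1/2  -1  -7/2   2 ]
  [ 0    0   1     0  -3 ]
  [ 0    0   0     1   0 ]
Add 7/2 times R3 to R1.
  [ 1  1/2  -1  0   2 ]
  [ 0    0   1  0  -3 ]
  [ 0    0   0  1   0 ]
Add R2 to R1.
  [ 1  1/2  0  0  -1 ]
  [ 0    0  1  0  -3 ]
  [ 0    0  0  1   0 ]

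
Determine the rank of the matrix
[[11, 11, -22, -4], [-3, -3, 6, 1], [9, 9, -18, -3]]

R1 → 1/11·R1
  [  1   1   -2  -4/11 ]
  [ -3  -3    6      1 ]
  [  9   9  -18     -3 ]
R2 → R2 + 3·R1
  [ 1  1   -2  -4/11 ]
  [ 0  0    0  -1/11 ]
  [ 9  9  -18     -3 ]
R3 → R3 − 9·R1
  [ 1  1  -2  -4/11 ]
  [ 0  0   0  -1/11 ]
  [ 0  0   0   3/11 ]
R2 → -11·R2
  [ 1  1  -2  -4/11 ]
  [ 0  0   0      1 ]
  [ 0  0   0   3/11 ]
R3 → R3 − 3/11·R2
  [ 1  1  -2  -4/11 ]
  [ 0  0   0      1 ]
  [ 0  0   0      0 ]
R1 → R1 + 4/11·R2
  [ 1  1  -2  0 ]
  [ 0  0   0  1 ]
  [ 0  0   0  0 ]
The reduced form has 2 nonzero rows.

rank = 2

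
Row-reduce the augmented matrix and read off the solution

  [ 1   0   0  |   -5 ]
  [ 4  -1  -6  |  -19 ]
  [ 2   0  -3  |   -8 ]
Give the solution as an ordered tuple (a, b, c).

Subtract 4 times R1 from R2.
  [ 1   0   0  |  -5 ]
  [ 0  -1  -6  |   1 ]
  [ 2   0  -3  |  -8 ]
Subtract 2 times R1 from R3.
  [ 1   0   0  |  -5 ]
  [ 0  -1  -6  |   1 ]
  [ 0   0  -3  |   2 ]
Multiply R2 by -1.
  [ 1  0   0  |  -5 ]
  [ 0  1   6  |  -1 ]
  [ 0  0  -3  |   2 ]
Multiply R3 by -1/3.
  [ 1  0  0  |    -5 ]
  [ 0  1  6  |    -1 ]
  [ 0  0  1  |  -2/3 ]
Subtract 6 times R3 from R2.
  [ 1  0  0  |    -5 ]
  [ 0  1  0  |     3 ]
  [ 0  0  1  |  -2/3 ]
Reading off the last column: a = -5, b = 3, c = -2/3.

(-5, 3, -2/3)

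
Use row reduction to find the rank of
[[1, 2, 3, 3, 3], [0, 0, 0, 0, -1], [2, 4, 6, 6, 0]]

rank = 2

R3 -> R3 − 2·R1
  [ 1  2  3  3   3 ]
  [ 0  0  0  0  -1 ]
  [ 0  0  0  0  -6 ]
R2 -> -1·R2
  [ 1  2  3  3   3 ]
  [ 0  0  0  0   1 ]
  [ 0  0  0  0  -6 ]
R3 -> R3 + 6·R2
  [ 1  2  3  3  3 ]
  [ 0  0  0  0  1 ]
  [ 0  0  0  0  0 ]
R1 -> R1 − 3·R2
  [ 1  2  3  3  0 ]
  [ 0  0  0  0  1 ]
  [ 0  0  0  0  0 ]
The reduced form has 2 nonzero rows.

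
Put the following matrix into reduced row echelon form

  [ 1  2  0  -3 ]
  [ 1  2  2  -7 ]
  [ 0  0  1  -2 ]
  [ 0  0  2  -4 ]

Subtract ρ1 from ρ2.
Multiply ρ2 by 1/2.
Subtract ρ2 from ρ3.
Subtract 2 times ρ2 from ρ4.

[[1, 2, 0, -3], [0, 0, 1, -2], [0, 0, 0, 0], [0, 0, 0, 0]]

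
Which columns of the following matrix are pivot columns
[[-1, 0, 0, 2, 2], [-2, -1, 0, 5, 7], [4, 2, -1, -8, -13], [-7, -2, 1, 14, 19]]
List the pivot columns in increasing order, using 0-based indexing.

R1 -> -1·R1
  [  1   0   0  -2   -2 ]
  [ -2  -1   0   5    7 ]
  [  4   2  -1  -8  -13 ]
  [ -7  -2   1  14   19 ]
R2 -> R2 + 2·R1
  [  1   0   0  -2   -2 ]
  [  0  -1   0   1    3 ]
  [  4   2  -1  -8  -13 ]
  [ -7  -2   1  14   19 ]
R3 -> R3 − 4·R1
  [  1   0   0  -2  -2 ]
  [  0  -1   0   1   3 ]
  [  0   2  -1   0  -5 ]
  [ -7  -2   1  14  19 ]
R4 -> R4 + 7·R1
  [ 1   0   0  -2  -2 ]
  [ 0  -1   0   1   3 ]
  [ 0   2  -1   0  -5 ]
  [ 0  -2   1   0   5 ]
R2 -> -1·R2
  [ 1   0   0  -2  -2 ]
  [ 0   1   0  -1  -3 ]
  [ 0   2  -1   0  -5 ]
  [ 0  -2   1   0   5 ]
R3 -> R3 − 2·R2
  [ 1   0   0  -2  -2 ]
  [ 0   1   0  -1  -3 ]
  [ 0   0  -1   2   1 ]
  [ 0  -2   1   0   5 ]
R4 -> R4 + 2·R2
  [ 1  0   0  -2  -2 ]
  [ 0  1   0  -1  -3 ]
  [ 0  0  -1   2   1 ]
  [ 0  0   1  -2  -1 ]
R3 -> -1·R3
  [ 1  0  0  -2  -2 ]
  [ 0  1  0  -1  -3 ]
  [ 0  0  1  -2  -1 ]
  [ 0  0  1  -2  -1 ]
R4 -> R4 − R3
  [ 1  0  0  -2  -2 ]
  [ 0  1  0  -1  -3 ]
  [ 0  0  1  -2  -1 ]
  [ 0  0  0   0   0 ]
Pivot columns are the columns containing a leading 1.

0, 1, 2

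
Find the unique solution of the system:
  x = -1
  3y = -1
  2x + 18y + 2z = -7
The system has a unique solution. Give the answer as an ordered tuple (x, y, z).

(-1, -1/3, 1/2)

Form the augmented matrix and row-reduce:
  [ 1   0  0  |  -1 ]
  [ 0   3  0  |  -1 ]
  [ 2  18  2  |  -7 ]
Subtract 2 times ρ1 from ρ3.
  [ 1   0  0  |  -1 ]
  [ 0   3  0  |  -1 ]
  [ 0  18  2  |  -5 ]
Multiply ρ2 by 1/3.
  [ 1   0  0  |    -1 ]
  [ 0   1  0  |  -1/3 ]
  [ 0  18  2  |    -5 ]
Subtract 18 times ρ2 from ρ3.
  [ 1  0  0  |    -1 ]
  [ 0  1  0  |  -1/3 ]
  [ 0  0  2  |     1 ]
Multiply ρ3 by 1/2.
  [ 1  0  0  |    -1 ]
  [ 0  1  0  |  -1/3 ]
  [ 0  0  1  |   1/2 ]
Reading off the last column: x = -1, y = -1/3, z = 1/2.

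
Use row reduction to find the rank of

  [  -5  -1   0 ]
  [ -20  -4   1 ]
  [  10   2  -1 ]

Multiply R1 by -1/5.
  [   1  1/5   0 ]
  [ -20   -4   1 ]
  [  10    2  -1 ]
Add 20 times R1 to R2.
  [  1  1/5   0 ]
  [  0    0   1 ]
  [ 10    2  -1 ]
Subtract 10 times R1 from R3.
  [ 1  1/5   0 ]
  [ 0    0   1 ]
  [ 0    0  -1 ]
Add R2 to R3.
  [ 1  1/5  0 ]
  [ 0    0  1 ]
  [ 0    0  0 ]
The reduced form has 2 nonzero rows.

rank = 2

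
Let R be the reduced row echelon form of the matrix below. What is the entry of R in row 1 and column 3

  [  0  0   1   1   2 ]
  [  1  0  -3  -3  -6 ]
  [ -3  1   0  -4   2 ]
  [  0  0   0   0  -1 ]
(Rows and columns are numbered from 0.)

R1 <=> R2
  [  1  0  -3  -3  -6 ]
  [  0  0   1   1   2 ]
  [ -3  1   0  -4   2 ]
  [  0  0   0   0  -1 ]
R3 -> R3 + 3·R1
  [ 1  0  -3   -3   -6 ]
  [ 0  0   1    1    2 ]
  [ 0  1  -9  -13  -16 ]
  [ 0  0   0    0   -1 ]
R2 <=> R3
  [ 1  0  -3   -3   -6 ]
  [ 0  1  -9  -13  -16 ]
  [ 0  0   1    1    2 ]
  [ 0  0   0    0   -1 ]
R4 -> -1·R4
  [ 1  0  -3   -3   -6 ]
  [ 0  1  -9  -13  -16 ]
  [ 0  0   1    1    2 ]
  [ 0  0   0    0    1 ]
R3 -> R3 − 2·R4
  [ 1  0  -3   -3   -6 ]
  [ 0  1  -9  -13  -16 ]
  [ 0  0   1    1    0 ]
  [ 0  0   0    0    1 ]
R2 -> R2 + 16·R4
  [ 1  0  -3   -3  -6 ]
  [ 0  1  -9  -13   0 ]
  [ 0  0   1    1   0 ]
  [ 0  0   0    0   1 ]
R1 -> R1 + 6·R4
  [ 1  0  -3   -3  0 ]
  [ 0  1  -9  -13  0 ]
  [ 0  0   1    1  0 ]
  [ 0  0   0    0  1 ]
R2 -> R2 + 9·R3
  [ 1  0  -3  -3  0 ]
  [ 0  1   0  -4  0 ]
  [ 0  0   1   1  0 ]
  [ 0  0   0   0  1 ]
R1 -> R1 + 3·R3
  [ 1  0  0   0  0 ]
  [ 0  1  0  -4  0 ]
  [ 0  0  1   1  0 ]
  [ 0  0  0   0  1 ]

-4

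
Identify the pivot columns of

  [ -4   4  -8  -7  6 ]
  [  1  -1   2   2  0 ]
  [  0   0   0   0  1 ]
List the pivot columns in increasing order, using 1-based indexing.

1, 4, 5

R1 -> -1/4·R1
R2 -> R2 − R1
R2 -> 4·R2
R2 -> R2 − 6·R3
R1 -> R1 + 3/2·R3
R1 -> R1 − 7/4·R2
Pivot columns are the columns containing a leading 1.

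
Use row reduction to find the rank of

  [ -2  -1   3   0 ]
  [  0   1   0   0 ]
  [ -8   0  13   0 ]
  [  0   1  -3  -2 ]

R1 -> -1/2·R1
R3 -> R3 + 8·R1
R3 -> R3 − 4·R2
R4 -> R4 − R2
R4 -> R4 + 3·R3
R4 -> -1/2·R4
R1 -> R1 + 3/2·R3
R1 -> R1 − 1/2·R2
The reduced form has 4 nonzero rows.

rank = 4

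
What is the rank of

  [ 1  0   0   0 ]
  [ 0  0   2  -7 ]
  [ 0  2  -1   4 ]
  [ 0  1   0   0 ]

rank = 4

Swap R2 and R3.
  [ 1  0   0   0 ]
  [ 0  2  -1   4 ]
  [ 0  0   2  -7 ]
  [ 0  1   0   0 ]
Multiply R2 by 1/2.
  [ 1  0     0   0 ]
  [ 0  1  -1/2   2 ]
  [ 0  0     2  -7 ]
  [ 0  1     0   0 ]
Subtract R2 from R4.
  [ 1  0     0   0 ]
  [ 0  1  -1/2   2 ]
  [ 0  0     2  -7 ]
  [ 0  0   1/2  -2 ]
Multiply R3 by 1/2.
  [ 1  0     0     0 ]
  [ 0  1  -1/2     2 ]
  [ 0  0     1  -7/2 ]
  [ 0  0   1/2    -2 ]
Subtract 1/2 times R3 from R4.
  [ 1  0     0     0 ]
  [ 0  1  -1/2     2 ]
  [ 0  0     1  -7/2 ]
  [ 0  0     0  -1/4 ]
Multiply R4 by -4.
  [ 1  0     0     0 ]
  [ 0  1  -1/2     2 ]
  [ 0  0     1  -7/2 ]
  [ 0  0     0     1 ]
Add 7/2 times R4 to R3.
  [ 1  0     0  0 ]
  [ 0  1  -1/2  2 ]
  [ 0  0     1  0 ]
  [ 0  0     0  1 ]
Subtract 2 times R4 from R2.
  [ 1  0     0  0 ]
  [ 0  1  -1/2  0 ]
  [ 0  0     1  0 ]
  [ 0  0     0  1 ]
Add 1/2 times R3 to R2.
  [ 1  0  0  0 ]
  [ 0  1  0  0 ]
  [ 0  0  1  0 ]
  [ 0  0  0  1 ]
The reduced form has 4 nonzero rows.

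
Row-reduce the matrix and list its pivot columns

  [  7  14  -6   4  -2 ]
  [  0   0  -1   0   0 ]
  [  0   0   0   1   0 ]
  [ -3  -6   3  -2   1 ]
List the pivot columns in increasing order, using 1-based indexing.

R1 → 1/7·R1
  [  1   2  -6/7  4/7  -2/7 ]
  [  0   0    -1    0     0 ]
  [  0   0     0    1     0 ]
  [ -3  -6     3   -2     1 ]
R4 → R4 + 3·R1
  [ 1  2  -6/7   4/7  -2/7 ]
  [ 0  0    -1     0     0 ]
  [ 0  0     0     1     0 ]
  [ 0  0   3/7  -2/7   1/7 ]
R2 → -1·R2
  [ 1  2  -6/7   4/7  -2/7 ]
  [ 0  0     1     0     0 ]
  [ 0  0     0     1     0 ]
  [ 0  0   3/7  -2/7   1/7 ]
R4 → R4 − 3/7·R2
  [ 1  2  -6/7   4/7  -2/7 ]
  [ 0  0     1     0     0 ]
  [ 0  0     0     1     0 ]
  [ 0  0     0  -2/7   1/7 ]
R4 → R4 + 2/7·R3
  [ 1  2  -6/7  4/7  -2/7 ]
  [ 0  0     1    0     0 ]
  [ 0  0     0    1     0 ]
  [ 0  0     0    0   1/7 ]
R4 → 7·R4
  [ 1  2  -6/7  4/7  -2/7 ]
  [ 0  0     1    0     0 ]
  [ 0  0     0    1     0 ]
  [ 0  0     0    0     1 ]
R1 → R1 + 2/7·R4
  [ 1  2  -6/7  4/7  0 ]
  [ 0  0     1    0  0 ]
  [ 0  0     0    1  0 ]
  [ 0  0     0    0  1 ]
R1 → R1 − 4/7·R3
  [ 1  2  -6/7  0  0 ]
  [ 0  0     1  0  0 ]
  [ 0  0     0  1  0 ]
  [ 0  0     0  0  1 ]
R1 → R1 + 6/7·R2
  [ 1  2  0  0  0 ]
  [ 0  0  1  0  0 ]
  [ 0  0  0  1  0 ]
  [ 0  0  0  0  1 ]
Pivot columns are the columns containing a leading 1.

1, 3, 4, 5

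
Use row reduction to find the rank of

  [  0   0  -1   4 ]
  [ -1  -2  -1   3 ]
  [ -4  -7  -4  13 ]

R1 ↔ R2
  [ -1  -2  -1   3 ]
  [  0   0  -1   4 ]
  [ -4  -7  -4  13 ]
R1 ← -1·R1
  [  1   2   1  -3 ]
  [  0   0  -1   4 ]
  [ -4  -7  -4  13 ]
R3 ← R3 + 4·R1
  [ 1  2   1  -3 ]
  [ 0  0  -1   4 ]
  [ 0  1   0   1 ]
R2 ↔ R3
  [ 1  2   1  -3 ]
  [ 0  1   0   1 ]
  [ 0  0  -1   4 ]
R3 ← -1·R3
  [ 1  2  1  -3 ]
  [ 0  1  0   1 ]
  [ 0  0  1  -4 ]
R1 ← R1 − R3
  [ 1  2  0   1 ]
  [ 0  1  0   1 ]
  [ 0  0  1  -4 ]
R1 ← R1 − 2·R2
  [ 1  0  0  -1 ]
  [ 0  1  0   1 ]
  [ 0  0  1  -4 ]
The reduced form has 3 nonzero rows.

rank = 3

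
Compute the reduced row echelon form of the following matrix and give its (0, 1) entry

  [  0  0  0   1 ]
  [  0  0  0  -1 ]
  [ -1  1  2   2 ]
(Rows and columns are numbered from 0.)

ρ1 <-> ρ3
  [ -1  1  2   2 ]
  [  0  0  0  -1 ]
  [  0  0  0   1 ]
ρ1 := -1·ρ1
  [ 1  -1  -2  -2 ]
  [ 0   0   0  -1 ]
  [ 0   0   0   1 ]
ρ2 := -1·ρ2
  [ 1  -1  -2  -2 ]
  [ 0   0   0   1 ]
  [ 0   0   0   1 ]
ρ3 := ρ3 − ρ2
  [ 1  -1  -2  -2 ]
  [ 0   0   0   1 ]
  [ 0   0   0   0 ]
ρ1 := ρ1 + 2·ρ2
  [ 1  -1  -2  0 ]
  [ 0   0   0  1 ]
  [ 0   0   0  0 ]

-1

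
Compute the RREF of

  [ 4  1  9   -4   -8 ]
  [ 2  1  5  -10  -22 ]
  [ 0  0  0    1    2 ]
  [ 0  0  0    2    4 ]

ρ1 ← 1/4·ρ1
  [ 1  1/4  9/4   -1   -2 ]
  [ 2    1    5  -10  -22 ]
  [ 0    0    0    1    2 ]
  [ 0    0    0    2    4 ]
ρ2 ← ρ2 − 2·ρ1
  [ 1  1/4  9/4  -1   -2 ]
  [ 0  1/2  1/2  -8  -18 ]
  [ 0    0    0   1    2 ]
  [ 0    0    0   2    4 ]
ρ2 ← 2·ρ2
  [ 1  1/4  9/4   -1   -2 ]
  [ 0    1    1  -16  -36 ]
  [ 0    0    0    1    2 ]
  [ 0    0    0    2    4 ]
ρ4 ← ρ4 − 2·ρ3
  [ 1  1/4  9/4   -1   -2 ]
  [ 0    1    1  -16  -36 ]
  [ 0    0    0    1    2 ]
  [ 0    0    0    0    0 ]
ρ2 ← ρ2 + 16·ρ3
  [ 1  1/4  9/4  -1  -2 ]
  [ 0    1    1   0  -4 ]
  [ 0    0    0   1   2 ]
  [ 0    0    0   0   0 ]
ρ1 ← ρ1 + ρ3
  [ 1  1/4  9/4  0   0 ]
  [ 0    1    1  0  -4 ]
  [ 0    0    0  1   2 ]
  [ 0    0    0  0   0 ]
ρ1 ← ρ1 − 1/4·ρ2
  [ 1  0  2  0   1 ]
  [ 0  1  1  0  -4 ]
  [ 0  0  0  1   2 ]
  [ 0  0  0  0   0 ]

[[1, 0, 2, 0, 1], [0, 1, 1, 0, -4], [0, 0, 0, 1, 2], [0, 0, 0, 0, 0]]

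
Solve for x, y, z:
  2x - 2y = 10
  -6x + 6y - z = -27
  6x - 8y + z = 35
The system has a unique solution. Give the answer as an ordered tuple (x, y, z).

Form the augmented matrix and row-reduce:
  [  2  -2   0  |   10 ]
  [ -6   6  -1  |  -27 ]
  [  6  -8   1  |   35 ]
R1 -> 1/2·R1
R2 -> R2 + 6·R1
R3 -> R3 − 6·R1
R2 <=> R3
R2 -> -1/2·R2
R3 -> -1·R3
R2 -> R2 + 1/2·R3
R1 -> R1 + R2
Reading off the last column: x = 1, y = -4, z = -3.

(1, -4, -3)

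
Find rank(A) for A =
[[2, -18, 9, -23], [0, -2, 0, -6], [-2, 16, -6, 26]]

rank = 3

ρ1 := 1/2·ρ1
  [  1  -9  9/2  -23/2 ]
  [  0  -2    0     -6 ]
  [ -2  16   -6     26 ]
ρ3 := ρ3 + 2·ρ1
  [ 1  -9  9/2  -23/2 ]
  [ 0  -2    0     -6 ]
  [ 0  -2    3      3 ]
ρ2 := -1/2·ρ2
  [ 1  -9  9/2  -23/2 ]
  [ 0   1    0      3 ]
  [ 0  -2    3      3 ]
ρ3 := ρ3 + 2·ρ2
  [ 1  -9  9/2  -23/2 ]
  [ 0   1    0      3 ]
  [ 0   0    3      9 ]
ρ3 := 1/3·ρ3
  [ 1  -9  9/2  -23/2 ]
  [ 0   1    0      3 ]
  [ 0   0    1      3 ]
ρ1 := ρ1 − 9/2·ρ3
  [ 1  -9  0  -25 ]
  [ 0   1  0    3 ]
  [ 0   0  1    3 ]
ρ1 := ρ1 + 9·ρ2
  [ 1  0  0  2 ]
  [ 0  1  0  3 ]
  [ 0  0  1  3 ]
The reduced form has 3 nonzero rows.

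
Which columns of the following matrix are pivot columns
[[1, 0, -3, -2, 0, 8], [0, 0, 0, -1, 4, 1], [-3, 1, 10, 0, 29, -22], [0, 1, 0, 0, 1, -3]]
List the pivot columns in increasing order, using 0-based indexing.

0, 1, 2, 3

r3 -> r3 + 3·r1
r2 <-> r3
r4 -> r4 − r2
r3 <-> r4
r3 -> -1·r3
r4 -> -1·r4
r3 -> r3 + 6·r4
r2 -> r2 + 6·r4
r1 -> r1 + 2·r4
r2 -> r2 − r3
r1 -> r1 + 3·r3
Pivot columns are the columns containing a leading 1.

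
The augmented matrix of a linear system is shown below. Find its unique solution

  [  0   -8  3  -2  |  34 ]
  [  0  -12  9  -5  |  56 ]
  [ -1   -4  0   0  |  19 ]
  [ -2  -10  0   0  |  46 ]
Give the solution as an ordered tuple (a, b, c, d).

(-3, -4, 2, 2)

r1 <=> r3
  [ -1   -4  0   0  |  19 ]
  [  0  -12  9  -5  |  56 ]
  [  0   -8  3  -2  |  34 ]
  [ -2  -10  0   0  |  46 ]
r1 -> -1·r1
  [  1    4  0   0  |  -19 ]
  [  0  -12  9  -5  |   56 ]
  [  0   -8  3  -2  |   34 ]
  [ -2  -10  0   0  |   46 ]
r4 -> r4 + 2·r1
  [ 1    4  0   0  |  -19 ]
  [ 0  -12  9  -5  |   56 ]
  [ 0   -8  3  -2  |   34 ]
  [ 0   -2  0   0  |    8 ]
r2 -> -1/12·r2
  [ 1   4     0     0  |    -19 ]
  [ 0   1  -3/4  5/12  |  -14/3 ]
  [ 0  -8     3    -2  |     34 ]
  [ 0  -2     0     0  |      8 ]
r3 -> r3 + 8·r2
  [ 1   4     0     0  |    -19 ]
  [ 0   1  -3/4  5/12  |  -14/3 ]
  [ 0   0    -3   4/3  |  -10/3 ]
  [ 0  -2     0     0  |      8 ]
r4 -> r4 + 2·r2
  [ 1  4     0     0  |    -19 ]
  [ 0  1  -3/4  5/12  |  -14/3 ]
  [ 0  0    -3   4/3  |  -10/3 ]
  [ 0  0  -3/2   5/6  |   -4/3 ]
r3 -> -1/3·r3
  [ 1  4     0     0  |    -19 ]
  [ 0  1  -3/4  5/12  |  -14/3 ]
  [ 0  0     1  -4/9  |   10/9 ]
  [ 0  0  -3/2   5/6  |   -4/3 ]
r4 -> r4 + 3/2·r3
  [ 1  4     0     0  |    -19 ]
  [ 0  1  -3/4  5/12  |  -14/3 ]
  [ 0  0     1  -4/9  |   10/9 ]
  [ 0  0     0   1/6  |    1/3 ]
r4 -> 6·r4
  [ 1  4     0     0  |    -19 ]
  [ 0  1  -3/4  5/12  |  -14/3 ]
  [ 0  0     1  -4/9  |   10/9 ]
  [ 0  0     0     1  |      2 ]
r3 -> r3 + 4/9·r4
  [ 1  4     0     0  |    -19 ]
  [ 0  1  -3/4  5/12  |  -14/3 ]
  [ 0  0     1     0  |      2 ]
  [ 0  0     0     1  |      2 ]
r2 -> r2 − 5/12·r4
  [ 1  4     0  0  |    -19 ]
  [ 0  1  -3/4  0  |  -11/2 ]
  [ 0  0     1  0  |      2 ]
  [ 0  0     0  1  |      2 ]
r2 -> r2 + 3/4·r3
  [ 1  4  0  0  |  -19 ]
  [ 0  1  0  0  |   -4 ]
  [ 0  0  1  0  |    2 ]
  [ 0  0  0  1  |    2 ]
r1 -> r1 − 4·r2
  [ 1  0  0  0  |  -3 ]
  [ 0  1  0  0  |  -4 ]
  [ 0  0  1  0  |   2 ]
  [ 0  0  0  1  |   2 ]
Reading off the last column: a = -3, b = -4, c = 2, d = 2.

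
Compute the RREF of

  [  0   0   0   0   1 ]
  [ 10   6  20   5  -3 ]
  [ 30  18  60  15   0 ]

[[1, 3/5, 2, 1/2, 0], [0, 0, 0, 0, 1], [0, 0, 0, 0, 0]]

Swap R1 and R2.
Multiply R1 by 1/10.
Subtract 30 times R1 from R3.
Subtract 9 times R2 from R3.
Add 3/10 times R2 to R1.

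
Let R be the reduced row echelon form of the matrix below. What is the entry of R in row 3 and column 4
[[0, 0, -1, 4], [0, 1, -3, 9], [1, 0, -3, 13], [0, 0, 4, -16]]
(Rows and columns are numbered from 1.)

-4

ρ1 <=> ρ3
  [ 1  0  -3   13 ]
  [ 0  1  -3    9 ]
  [ 0  0  -1    4 ]
  [ 0  0   4  -16 ]
ρ3 → -1·ρ3
  [ 1  0  -3   13 ]
  [ 0  1  -3    9 ]
  [ 0  0   1   -4 ]
  [ 0  0   4  -16 ]
ρ4 → ρ4 − 4·ρ3
  [ 1  0  -3  13 ]
  [ 0  1  -3   9 ]
  [ 0  0   1  -4 ]
  [ 0  0   0   0 ]
ρ2 → ρ2 + 3·ρ3
  [ 1  0  -3  13 ]
  [ 0  1   0  -3 ]
  [ 0  0   1  -4 ]
  [ 0  0   0   0 ]
ρ1 → ρ1 + 3·ρ3
  [ 1  0  0   1 ]
  [ 0  1  0  -3 ]
  [ 0  0  1  -4 ]
  [ 0  0  0   0 ]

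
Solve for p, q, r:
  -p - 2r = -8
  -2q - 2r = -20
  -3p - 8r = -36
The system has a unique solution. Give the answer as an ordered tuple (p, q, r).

(-4, 4, 6)

Form the augmented matrix and row-reduce:
  [ -1   0  -2  |   -8 ]
  [  0  -2  -2  |  -20 ]
  [ -3   0  -8  |  -36 ]
R1 ← -1·R1
  [  1   0   2  |    8 ]
  [  0  -2  -2  |  -20 ]
  [ -3   0  -8  |  -36 ]
R3 ← R3 + 3·R1
  [ 1   0   2  |    8 ]
  [ 0  -2  -2  |  -20 ]
  [ 0   0  -2  |  -12 ]
R2 ← -1/2·R2
  [ 1  0   2  |    8 ]
  [ 0  1   1  |   10 ]
  [ 0  0  -2  |  -12 ]
R3 ← -1/2·R3
  [ 1  0  2  |   8 ]
  [ 0  1  1  |  10 ]
  [ 0  0  1  |   6 ]
R2 ← R2 − R3
  [ 1  0  2  |  8 ]
  [ 0  1  0  |  4 ]
  [ 0  0  1  |  6 ]
R1 ← R1 − 2·R3
  [ 1  0  0  |  -4 ]
  [ 0  1  0  |   4 ]
  [ 0  0  1  |   6 ]
Reading off the last column: p = -4, q = 4, r = 6.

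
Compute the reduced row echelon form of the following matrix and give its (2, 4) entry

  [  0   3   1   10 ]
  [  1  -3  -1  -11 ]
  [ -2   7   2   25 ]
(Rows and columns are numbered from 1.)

Swap r1 and r2.
  [  1  -3  -1  -11 ]
  [  0   3   1   10 ]
  [ -2   7   2   25 ]
Add 2 times r1 to r3.
  [ 1  -3  -1  -11 ]
  [ 0   3   1   10 ]
  [ 0   1   0    3 ]
Multiply r2 by 1/3.
  [ 1  -3   -1   -11 ]
  [ 0   1  1/3  10/3 ]
  [ 0   1    0     3 ]
Subtract r2 from r3.
  [ 1  -3    -1   -11 ]
  [ 0   1   1/3  10/3 ]
  [ 0   0  -1/3  -1/3 ]
Multiply r3 by -3.
  [ 1  -3   -1   -11 ]
  [ 0   1  1/3  10/3 ]
  [ 0   0    1     1 ]
Subtract 1/3 times r3 from r2.
  [ 1  -3  -1  -11 ]
  [ 0   1   0    3 ]
  [ 0   0   1    1 ]
Add r3 to r1.
  [ 1  -3  0  -10 ]
  [ 0   1  0    3 ]
  [ 0   0  1    1 ]
Add 3 times r2 to r1.
  [ 1  0  0  -1 ]
  [ 0  1  0   3 ]
  [ 0  0  1   1 ]

3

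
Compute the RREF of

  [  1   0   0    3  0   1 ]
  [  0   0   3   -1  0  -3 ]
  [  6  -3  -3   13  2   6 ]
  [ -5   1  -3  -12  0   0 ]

[[1, 0, 0, 3, 0, 1], [0, 1, 0, 2, 0, 2], [0, 0, 1, -1/3, 0, -1], [0, 0, 0, 0, 1, 3/2]]

R3 ← R3 − 6·R1
  [  1   0   0    3  0   1 ]
  [  0   0   3   -1  0  -3 ]
  [  0  -3  -3   -5  2   0 ]
  [ -5   1  -3  -12  0   0 ]
R4 ← R4 + 5·R1
  [ 1   0   0   3  0   1 ]
  [ 0   0   3  -1  0  -3 ]
  [ 0  -3  -3  -5  2   0 ]
  [ 0   1  -3   3  0   5 ]
R2 <=> R3
  [ 1   0   0   3  0   1 ]
  [ 0  -3  -3  -5  2   0 ]
  [ 0   0   3  -1  0  -3 ]
  [ 0   1  -3   3  0   5 ]
R2 ← -1/3·R2
  [ 1  0   0    3     0   1 ]
  [ 0  1   1  5/3  -2/3   0 ]
  [ 0  0   3   -1     0  -3 ]
  [ 0  1  -3    3     0   5 ]
R4 ← R4 − R2
  [ 1  0   0    3     0   1 ]
  [ 0  1   1  5/3  -2/3   0 ]
  [ 0  0   3   -1     0  -3 ]
  [ 0  0  -4  4/3   2/3   5 ]
R3 ← 1/3·R3
  [ 1  0   0     3     0   1 ]
  [ 0  1   1   5/3  -2/3   0 ]
  [ 0  0   1  -1/3     0  -1 ]
  [ 0  0  -4   4/3   2/3   5 ]
R4 ← R4 + 4·R3
  [ 1  0  0     3     0   1 ]
  [ 0  1  1   5/3  -2/3   0 ]
  [ 0  0  1  -1/3     0  -1 ]
  [ 0  0  0     0   2/3   1 ]
R4 ← 3/2·R4
  [ 1  0  0     3     0    1 ]
  [ 0  1  1   5/3  -2/3    0 ]
  [ 0  0  1  -1/3     0   -1 ]
  [ 0  0  0     0     1  3/2 ]
R2 ← R2 + 2/3·R4
  [ 1  0  0     3  0    1 ]
  [ 0  1  1   5/3  0    1 ]
  [ 0  0  1  -1/3  0   -1 ]
  [ 0  0  0     0  1  3/2 ]
R2 ← R2 − R3
  [ 1  0  0     3  0    1 ]
  [ 0  1  0     2  0    2 ]
  [ 0  0  1  -1/3  0   -1 ]
  [ 0  0  0     0  1  3/2 ]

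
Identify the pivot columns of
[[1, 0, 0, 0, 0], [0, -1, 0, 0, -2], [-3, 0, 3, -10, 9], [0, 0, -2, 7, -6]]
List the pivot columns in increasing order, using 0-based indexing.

R3 -> R3 + 3·R1
  [ 1   0   0    0   0 ]
  [ 0  -1   0    0  -2 ]
  [ 0   0   3  -10   9 ]
  [ 0   0  -2    7  -6 ]
R2 -> -1·R2
  [ 1  0   0    0   0 ]
  [ 0  1   0    0   2 ]
  [ 0  0   3  -10   9 ]
  [ 0  0  -2    7  -6 ]
R3 -> 1/3·R3
  [ 1  0   0      0   0 ]
  [ 0  1   0      0   2 ]
  [ 0  0   1  -10/3   3 ]
  [ 0  0  -2      7  -6 ]
R4 -> R4 + 2·R3
  [ 1  0  0      0  0 ]
  [ 0  1  0      0  2 ]
  [ 0  0  1  -10/3  3 ]
  [ 0  0  0    1/3  0 ]
R4 -> 3·R4
  [ 1  0  0      0  0 ]
  [ 0  1  0      0  2 ]
  [ 0  0  1  -10/3  3 ]
  [ 0  0  0      1  0 ]
R3 -> R3 + 10/3·R4
  [ 1  0  0  0  0 ]
  [ 0  1  0  0  2 ]
  [ 0  0  1  0  3 ]
  [ 0  0  0  1  0 ]
Pivot columns are the columns containing a leading 1.

0, 1, 2, 3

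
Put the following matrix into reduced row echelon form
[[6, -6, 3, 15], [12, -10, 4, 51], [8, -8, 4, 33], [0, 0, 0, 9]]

r1 → 1/6·r1
  [  1   -1  1/2  5/2 ]
  [ 12  -10    4   51 ]
  [  8   -8    4   33 ]
  [  0    0    0    9 ]
r2 → r2 − 12·r1
  [ 1  -1  1/2  5/2 ]
  [ 0   2   -2   21 ]
  [ 8  -8    4   33 ]
  [ 0   0    0    9 ]
r3 → r3 − 8·r1
  [ 1  -1  1/2  5/2 ]
  [ 0   2   -2   21 ]
  [ 0   0    0   13 ]
  [ 0   0    0    9 ]
r2 → 1/2·r2
  [ 1  -1  1/2   5/2 ]
  [ 0   1   -1  21/2 ]
  [ 0   0    0    13 ]
  [ 0   0    0     9 ]
r3 → 1/13·r3
  [ 1  -1  1/2   5/2 ]
  [ 0   1   -1  21/2 ]
  [ 0   0    0     1 ]
  [ 0   0    0     9 ]
r4 → r4 − 9·r3
  [ 1  -1  1/2   5/2 ]
  [ 0   1   -1  21/2 ]
  [ 0   0    0     1 ]
  [ 0   0    0     0 ]
r2 → r2 − 21/2·r3
  [ 1  -1  1/2  5/2 ]
  [ 0   1   -1    0 ]
  [ 0   0    0    1 ]
  [ 0   0    0    0 ]
r1 → r1 − 5/2·r3
  [ 1  -1  1/2  0 ]
  [ 0   1   -1  0 ]
  [ 0   0    0  1 ]
  [ 0   0    0  0 ]
r1 → r1 + r2
  [ 1  0  -1/2  0 ]
  [ 0  1    -1  0 ]
  [ 0  0     0  1 ]
  [ 0  0     0  0 ]

[[1, 0, -1/2, 0], [0, 1, -1, 0], [0, 0, 0, 1], [0, 0, 0, 0]]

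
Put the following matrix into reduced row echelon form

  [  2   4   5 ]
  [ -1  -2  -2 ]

R1 := 1/2·R1
  [  1   2  5/2 ]
  [ -1  -2   -2 ]
R2 := R2 + R1
  [ 1  2  5/2 ]
  [ 0  0  1/2 ]
R2 := 2·R2
  [ 1  2  5/2 ]
  [ 0  0    1 ]
R1 := R1 − 5/2·R2
  [ 1  2  0 ]
  [ 0  0  1 ]

[[1, 2, 0], [0, 0, 1]]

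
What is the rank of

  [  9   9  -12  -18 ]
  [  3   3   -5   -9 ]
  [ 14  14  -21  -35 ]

R1 ← 1/9·R1
  [  1   1  -4/3   -2 ]
  [  3   3    -5   -9 ]
  [ 14  14   -21  -35 ]
R2 ← R2 − 3·R1
  [  1   1  -4/3   -2 ]
  [  0   0    -1   -3 ]
  [ 14  14   -21  -35 ]
R3 ← R3 − 14·R1
  [ 1  1  -4/3  -2 ]
  [ 0  0    -1  -3 ]
  [ 0  0  -7/3  -7 ]
R2 ← -1·R2
  [ 1  1  -4/3  -2 ]
  [ 0  0     1   3 ]
  [ 0  0  -7/3  -7 ]
R3 ← R3 + 7/3·R2
  [ 1  1  -4/3  -2 ]
  [ 0  0     1   3 ]
  [ 0  0     0   0 ]
R1 ← R1 + 4/3·R2
  [ 1  1  0  2 ]
  [ 0  0  1  3 ]
  [ 0  0  0  0 ]
The reduced form has 2 nonzero rows.

rank = 2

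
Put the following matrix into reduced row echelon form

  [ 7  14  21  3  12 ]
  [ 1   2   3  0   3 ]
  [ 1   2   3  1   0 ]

[[1, 2, 3, 0, 3], [0, 0, 0, 1, -3], [0, 0, 0, 0, 0]]

r1 := 1/7·r1
  [ 1  2  3  3/7  12/7 ]
  [ 1  2  3    0     3 ]
  [ 1  2  3    1     0 ]
r2 := r2 − r1
  [ 1  2  3   3/7  12/7 ]
  [ 0  0  0  -3/7   9/7 ]
  [ 1  2  3     1     0 ]
r3 := r3 − r1
  [ 1  2  3   3/7   12/7 ]
  [ 0  0  0  -3/7    9/7 ]
  [ 0  0  0   4/7  -12/7 ]
r2 := -7/3·r2
  [ 1  2  3  3/7   12/7 ]
  [ 0  0  0    1     -3 ]
  [ 0  0  0  4/7  -12/7 ]
r3 := r3 − 4/7·r2
  [ 1  2  3  3/7  12/7 ]
  [ 0  0  0    1    -3 ]
  [ 0  0  0    0     0 ]
r1 := r1 − 3/7·r2
  [ 1  2  3  0   3 ]
  [ 0  0  0  1  -3 ]
  [ 0  0  0  0   0 ]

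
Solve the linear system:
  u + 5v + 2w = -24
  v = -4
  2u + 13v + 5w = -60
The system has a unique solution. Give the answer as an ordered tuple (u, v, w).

(-4, -4, 0)

Form the augmented matrix and row-reduce:
  [ 1   5  2  |  -24 ]
  [ 0   1  0  |   -4 ]
  [ 2  13  5  |  -60 ]
R3 ← R3 − 2·R1
  [ 1  5  2  |  -24 ]
  [ 0  1  0  |   -4 ]
  [ 0  3  1  |  -12 ]
R3 ← R3 − 3·R2
  [ 1  5  2  |  -24 ]
  [ 0  1  0  |   -4 ]
  [ 0  0  1  |    0 ]
R1 ← R1 − 2·R3
  [ 1  5  0  |  -24 ]
  [ 0  1  0  |   -4 ]
  [ 0  0  1  |    0 ]
R1 ← R1 − 5·R2
  [ 1  0  0  |  -4 ]
  [ 0  1  0  |  -4 ]
  [ 0  0  1  |   0 ]
Reading off the last column: u = -4, v = -4, w = 0.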